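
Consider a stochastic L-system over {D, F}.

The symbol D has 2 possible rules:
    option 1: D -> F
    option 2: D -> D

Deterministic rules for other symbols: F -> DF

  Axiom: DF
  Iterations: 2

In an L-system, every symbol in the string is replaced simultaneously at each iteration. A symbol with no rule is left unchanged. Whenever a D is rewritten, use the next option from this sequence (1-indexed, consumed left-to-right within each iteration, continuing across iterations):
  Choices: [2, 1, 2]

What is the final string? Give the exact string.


Step 0: DF
Step 1: DDF  (used choices [2])
Step 2: FDDF  (used choices [1, 2])

Answer: FDDF


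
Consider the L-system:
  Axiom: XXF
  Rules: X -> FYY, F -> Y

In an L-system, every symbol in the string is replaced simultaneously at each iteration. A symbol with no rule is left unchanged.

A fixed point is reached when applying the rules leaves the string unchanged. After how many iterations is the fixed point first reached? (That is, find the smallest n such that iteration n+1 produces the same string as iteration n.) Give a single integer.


Answer: 2

Derivation:
Step 0: XXF
Step 1: FYYFYYY
Step 2: YYYYYYY
Step 3: YYYYYYY  (unchanged — fixed point at step 2)


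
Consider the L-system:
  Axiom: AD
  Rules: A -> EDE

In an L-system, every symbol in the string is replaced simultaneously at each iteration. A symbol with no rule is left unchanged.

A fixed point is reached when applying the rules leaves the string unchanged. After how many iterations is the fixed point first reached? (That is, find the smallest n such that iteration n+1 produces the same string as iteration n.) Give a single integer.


Answer: 1

Derivation:
Step 0: AD
Step 1: EDED
Step 2: EDED  (unchanged — fixed point at step 1)


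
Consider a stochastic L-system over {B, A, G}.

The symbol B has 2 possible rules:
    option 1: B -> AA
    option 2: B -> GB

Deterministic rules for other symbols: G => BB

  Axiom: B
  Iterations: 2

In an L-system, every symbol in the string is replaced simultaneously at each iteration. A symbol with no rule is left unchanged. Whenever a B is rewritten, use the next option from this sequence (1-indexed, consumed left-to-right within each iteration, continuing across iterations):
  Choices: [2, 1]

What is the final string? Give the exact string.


Answer: BBAA

Derivation:
Step 0: B
Step 1: GB  (used choices [2])
Step 2: BBAA  (used choices [1])


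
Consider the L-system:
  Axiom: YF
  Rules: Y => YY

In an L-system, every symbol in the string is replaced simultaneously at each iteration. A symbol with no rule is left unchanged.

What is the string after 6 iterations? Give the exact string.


Step 0: YF
Step 1: YYF
Step 2: YYYYF
Step 3: YYYYYYYYF
Step 4: YYYYYYYYYYYYYYYYF
Step 5: YYYYYYYYYYYYYYYYYYYYYYYYYYYYYYYYF
Step 6: YYYYYYYYYYYYYYYYYYYYYYYYYYYYYYYYYYYYYYYYYYYYYYYYYYYYYYYYYYYYYYYYF

Answer: YYYYYYYYYYYYYYYYYYYYYYYYYYYYYYYYYYYYYYYYYYYYYYYYYYYYYYYYYYYYYYYYF


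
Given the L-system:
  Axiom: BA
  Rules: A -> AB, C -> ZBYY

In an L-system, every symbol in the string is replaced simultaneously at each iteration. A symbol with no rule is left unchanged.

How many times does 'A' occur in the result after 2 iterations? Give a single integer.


Step 0: BA  (1 'A')
Step 1: BAB  (1 'A')
Step 2: BABB  (1 'A')

Answer: 1


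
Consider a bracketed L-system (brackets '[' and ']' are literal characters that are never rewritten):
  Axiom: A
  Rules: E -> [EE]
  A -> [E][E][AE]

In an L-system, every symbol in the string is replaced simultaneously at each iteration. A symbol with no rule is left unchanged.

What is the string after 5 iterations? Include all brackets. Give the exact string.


Answer: [[[[[EE][EE]][[EE][EE]]][[[EE][EE]][[EE][EE]]]]][[[[[EE][EE]][[EE][EE]]][[[EE][EE]][[EE][EE]]]]][[[[[EE][EE]][[EE][EE]]]][[[[EE][EE]][[EE][EE]]]][[[[EE][EE]]][[[EE][EE]]][[[EE]][[EE]][[E][E][AE][EE]][[EE][EE]]][[[EE][EE]][[EE][EE]]]][[[[EE][EE]][[EE][EE]]][[[EE][EE]][[EE][EE]]]]]

Derivation:
Step 0: A
Step 1: [E][E][AE]
Step 2: [[EE]][[EE]][[E][E][AE][EE]]
Step 3: [[[EE][EE]]][[[EE][EE]]][[[EE]][[EE]][[E][E][AE][EE]][[EE][EE]]]
Step 4: [[[[EE][EE]][[EE][EE]]]][[[[EE][EE]][[EE][EE]]]][[[[EE][EE]]][[[EE][EE]]][[[EE]][[EE]][[E][E][AE][EE]][[EE][EE]]][[[EE][EE]][[EE][EE]]]]
Step 5: [[[[[EE][EE]][[EE][EE]]][[[EE][EE]][[EE][EE]]]]][[[[[EE][EE]][[EE][EE]]][[[EE][EE]][[EE][EE]]]]][[[[[EE][EE]][[EE][EE]]]][[[[EE][EE]][[EE][EE]]]][[[[EE][EE]]][[[EE][EE]]][[[EE]][[EE]][[E][E][AE][EE]][[EE][EE]]][[[EE][EE]][[EE][EE]]]][[[[EE][EE]][[EE][EE]]][[[EE][EE]][[EE][EE]]]]]


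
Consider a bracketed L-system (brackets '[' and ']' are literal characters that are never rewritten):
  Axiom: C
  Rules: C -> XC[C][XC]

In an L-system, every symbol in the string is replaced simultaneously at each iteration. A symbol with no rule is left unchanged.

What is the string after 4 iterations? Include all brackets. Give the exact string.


Answer: XXXXC[C][XC][XC[C][XC]][XXC[C][XC]][XXC[C][XC][XC[C][XC]][XXC[C][XC]]][XXXC[C][XC][XC[C][XC]][XXC[C][XC]]][XXXC[C][XC][XC[C][XC]][XXC[C][XC]][XXC[C][XC][XC[C][XC]][XXC[C][XC]]][XXXC[C][XC][XC[C][XC]][XXC[C][XC]]]][XXXXC[C][XC][XC[C][XC]][XXC[C][XC]][XXC[C][XC][XC[C][XC]][XXC[C][XC]]][XXXC[C][XC][XC[C][XC]][XXC[C][XC]]]]

Derivation:
Step 0: C
Step 1: XC[C][XC]
Step 2: XXC[C][XC][XC[C][XC]][XXC[C][XC]]
Step 3: XXXC[C][XC][XC[C][XC]][XXC[C][XC]][XXC[C][XC][XC[C][XC]][XXC[C][XC]]][XXXC[C][XC][XC[C][XC]][XXC[C][XC]]]
Step 4: XXXXC[C][XC][XC[C][XC]][XXC[C][XC]][XXC[C][XC][XC[C][XC]][XXC[C][XC]]][XXXC[C][XC][XC[C][XC]][XXC[C][XC]]][XXXC[C][XC][XC[C][XC]][XXC[C][XC]][XXC[C][XC][XC[C][XC]][XXC[C][XC]]][XXXC[C][XC][XC[C][XC]][XXC[C][XC]]]][XXXXC[C][XC][XC[C][XC]][XXC[C][XC]][XXC[C][XC][XC[C][XC]][XXC[C][XC]]][XXXC[C][XC][XC[C][XC]][XXC[C][XC]]]]


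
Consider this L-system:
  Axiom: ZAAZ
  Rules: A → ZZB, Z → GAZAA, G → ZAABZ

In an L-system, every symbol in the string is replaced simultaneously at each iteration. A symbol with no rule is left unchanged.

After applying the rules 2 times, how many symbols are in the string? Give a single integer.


Answer: 60

Derivation:
Step 0: length = 4
Step 1: length = 16
Step 2: length = 60


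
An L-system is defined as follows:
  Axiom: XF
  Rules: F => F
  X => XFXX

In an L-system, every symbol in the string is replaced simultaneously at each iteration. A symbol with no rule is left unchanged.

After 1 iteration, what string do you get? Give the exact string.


Answer: XFXXF

Derivation:
Step 0: XF
Step 1: XFXXF


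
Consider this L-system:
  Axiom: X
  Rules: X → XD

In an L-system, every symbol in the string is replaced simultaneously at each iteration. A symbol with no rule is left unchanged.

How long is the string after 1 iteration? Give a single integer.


Step 0: length = 1
Step 1: length = 2

Answer: 2


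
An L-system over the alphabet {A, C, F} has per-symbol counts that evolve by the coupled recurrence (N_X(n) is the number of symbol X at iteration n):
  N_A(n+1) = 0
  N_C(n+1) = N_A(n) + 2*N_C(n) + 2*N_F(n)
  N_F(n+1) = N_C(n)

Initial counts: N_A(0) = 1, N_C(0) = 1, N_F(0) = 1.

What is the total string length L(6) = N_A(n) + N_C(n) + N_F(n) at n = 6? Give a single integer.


Step 0: N_A=1, N_C=1, N_F=1, L=3
Step 1: N_A=0, N_C=5, N_F=1, L=6
Step 2: N_A=0, N_C=12, N_F=5, L=17
Step 3: N_A=0, N_C=34, N_F=12, L=46
Step 4: N_A=0, N_C=92, N_F=34, L=126
Step 5: N_A=0, N_C=252, N_F=92, L=344
Step 6: N_A=0, N_C=688, N_F=252, L=940

Answer: 940


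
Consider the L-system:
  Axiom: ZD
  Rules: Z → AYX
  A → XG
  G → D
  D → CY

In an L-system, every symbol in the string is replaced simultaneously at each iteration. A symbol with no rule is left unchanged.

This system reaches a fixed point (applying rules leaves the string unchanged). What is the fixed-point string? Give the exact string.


Step 0: ZD
Step 1: AYXCY
Step 2: XGYXCY
Step 3: XDYXCY
Step 4: XCYYXCY
Step 5: XCYYXCY  (unchanged — fixed point at step 4)

Answer: XCYYXCY


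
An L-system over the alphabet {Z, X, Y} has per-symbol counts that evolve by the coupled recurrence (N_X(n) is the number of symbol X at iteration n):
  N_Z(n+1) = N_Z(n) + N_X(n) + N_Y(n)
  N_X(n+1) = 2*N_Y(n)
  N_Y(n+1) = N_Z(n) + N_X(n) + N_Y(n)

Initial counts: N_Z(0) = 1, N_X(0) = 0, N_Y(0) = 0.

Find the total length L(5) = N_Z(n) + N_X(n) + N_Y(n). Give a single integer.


Answer: 120

Derivation:
Step 0: N_Z=1, N_X=0, N_Y=0, L=1
Step 1: N_Z=1, N_X=0, N_Y=1, L=2
Step 2: N_Z=2, N_X=2, N_Y=2, L=6
Step 3: N_Z=6, N_X=4, N_Y=6, L=16
Step 4: N_Z=16, N_X=12, N_Y=16, L=44
Step 5: N_Z=44, N_X=32, N_Y=44, L=120


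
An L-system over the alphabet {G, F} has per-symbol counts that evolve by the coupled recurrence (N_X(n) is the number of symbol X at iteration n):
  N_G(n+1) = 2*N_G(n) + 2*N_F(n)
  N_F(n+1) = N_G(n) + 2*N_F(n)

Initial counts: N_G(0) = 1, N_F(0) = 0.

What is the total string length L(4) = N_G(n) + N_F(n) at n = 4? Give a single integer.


Step 0: N_G=1, N_F=0, L=1
Step 1: N_G=2, N_F=1, L=3
Step 2: N_G=6, N_F=4, L=10
Step 3: N_G=20, N_F=14, L=34
Step 4: N_G=68, N_F=48, L=116

Answer: 116


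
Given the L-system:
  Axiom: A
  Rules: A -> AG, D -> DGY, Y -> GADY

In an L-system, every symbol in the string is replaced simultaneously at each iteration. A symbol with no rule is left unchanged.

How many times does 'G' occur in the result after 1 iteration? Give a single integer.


Answer: 1

Derivation:
Step 0: A  (0 'G')
Step 1: AG  (1 'G')


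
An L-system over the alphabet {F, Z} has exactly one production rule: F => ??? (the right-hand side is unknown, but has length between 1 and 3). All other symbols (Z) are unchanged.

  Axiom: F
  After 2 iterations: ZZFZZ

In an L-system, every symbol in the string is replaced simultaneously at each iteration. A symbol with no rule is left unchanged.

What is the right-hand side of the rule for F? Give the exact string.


Answer: ZFZ

Derivation:
Trying F => ZFZ:
  Step 0: F
  Step 1: ZFZ
  Step 2: ZZFZZ
Matches the given result.


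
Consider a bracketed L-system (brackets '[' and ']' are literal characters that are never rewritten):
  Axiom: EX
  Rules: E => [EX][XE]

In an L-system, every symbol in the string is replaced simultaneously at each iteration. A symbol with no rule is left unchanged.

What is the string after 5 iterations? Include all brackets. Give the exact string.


Step 0: EX
Step 1: [EX][XE]X
Step 2: [[EX][XE]X][X[EX][XE]]X
Step 3: [[[EX][XE]X][X[EX][XE]]X][X[[EX][XE]X][X[EX][XE]]]X
Step 4: [[[[EX][XE]X][X[EX][XE]]X][X[[EX][XE]X][X[EX][XE]]]X][X[[[EX][XE]X][X[EX][XE]]X][X[[EX][XE]X][X[EX][XE]]]]X
Step 5: [[[[[EX][XE]X][X[EX][XE]]X][X[[EX][XE]X][X[EX][XE]]]X][X[[[EX][XE]X][X[EX][XE]]X][X[[EX][XE]X][X[EX][XE]]]]X][X[[[[EX][XE]X][X[EX][XE]]X][X[[EX][XE]X][X[EX][XE]]]X][X[[[EX][XE]X][X[EX][XE]]X][X[[EX][XE]X][X[EX][XE]]]]]X

Answer: [[[[[EX][XE]X][X[EX][XE]]X][X[[EX][XE]X][X[EX][XE]]]X][X[[[EX][XE]X][X[EX][XE]]X][X[[EX][XE]X][X[EX][XE]]]]X][X[[[[EX][XE]X][X[EX][XE]]X][X[[EX][XE]X][X[EX][XE]]]X][X[[[EX][XE]X][X[EX][XE]]X][X[[EX][XE]X][X[EX][XE]]]]]X


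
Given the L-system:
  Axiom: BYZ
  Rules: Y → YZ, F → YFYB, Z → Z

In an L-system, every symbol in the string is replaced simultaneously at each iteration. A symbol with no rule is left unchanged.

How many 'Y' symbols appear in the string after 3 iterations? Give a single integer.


Answer: 1

Derivation:
Step 0: BYZ  (1 'Y')
Step 1: BYZZ  (1 'Y')
Step 2: BYZZZ  (1 'Y')
Step 3: BYZZZZ  (1 'Y')


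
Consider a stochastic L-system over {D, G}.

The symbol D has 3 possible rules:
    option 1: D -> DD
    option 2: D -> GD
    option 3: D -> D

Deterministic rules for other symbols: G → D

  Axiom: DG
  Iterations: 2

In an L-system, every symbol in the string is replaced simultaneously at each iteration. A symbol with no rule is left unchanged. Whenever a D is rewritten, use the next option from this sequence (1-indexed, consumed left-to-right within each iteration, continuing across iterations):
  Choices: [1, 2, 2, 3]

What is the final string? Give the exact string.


Step 0: DG
Step 1: DDD  (used choices [1])
Step 2: GDGDD  (used choices [2, 2, 3])

Answer: GDGDD


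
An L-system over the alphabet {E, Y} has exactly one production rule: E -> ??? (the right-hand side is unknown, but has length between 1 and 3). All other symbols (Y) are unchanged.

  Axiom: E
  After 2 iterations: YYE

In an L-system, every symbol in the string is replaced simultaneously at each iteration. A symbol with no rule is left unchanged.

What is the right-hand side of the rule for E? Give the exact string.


Answer: YE

Derivation:
Trying E -> YE:
  Step 0: E
  Step 1: YE
  Step 2: YYE
Matches the given result.


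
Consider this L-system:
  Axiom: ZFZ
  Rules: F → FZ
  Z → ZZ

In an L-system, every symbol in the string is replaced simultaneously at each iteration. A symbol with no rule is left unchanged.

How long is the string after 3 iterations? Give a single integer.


Step 0: length = 3
Step 1: length = 6
Step 2: length = 12
Step 3: length = 24

Answer: 24


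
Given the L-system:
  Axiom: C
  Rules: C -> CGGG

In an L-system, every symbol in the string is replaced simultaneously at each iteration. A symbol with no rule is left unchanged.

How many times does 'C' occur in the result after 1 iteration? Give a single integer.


Step 0: C  (1 'C')
Step 1: CGGG  (1 'C')

Answer: 1


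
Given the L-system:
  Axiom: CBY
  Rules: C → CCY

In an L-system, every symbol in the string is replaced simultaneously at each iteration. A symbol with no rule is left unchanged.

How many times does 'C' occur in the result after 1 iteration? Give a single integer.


Step 0: CBY  (1 'C')
Step 1: CCYBY  (2 'C')

Answer: 2


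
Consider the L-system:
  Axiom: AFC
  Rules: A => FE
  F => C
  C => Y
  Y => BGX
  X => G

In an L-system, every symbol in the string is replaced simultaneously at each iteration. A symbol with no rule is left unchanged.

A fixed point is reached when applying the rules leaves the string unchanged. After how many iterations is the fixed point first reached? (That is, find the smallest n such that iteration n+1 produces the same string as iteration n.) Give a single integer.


Step 0: AFC
Step 1: FECY
Step 2: CEYBGX
Step 3: YEBGXBGG
Step 4: BGXEBGGBGG
Step 5: BGGEBGGBGG
Step 6: BGGEBGGBGG  (unchanged — fixed point at step 5)

Answer: 5


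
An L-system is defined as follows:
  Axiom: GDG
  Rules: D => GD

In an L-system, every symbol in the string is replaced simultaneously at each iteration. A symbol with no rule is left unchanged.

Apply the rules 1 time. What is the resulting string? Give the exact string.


Answer: GGDG

Derivation:
Step 0: GDG
Step 1: GGDG


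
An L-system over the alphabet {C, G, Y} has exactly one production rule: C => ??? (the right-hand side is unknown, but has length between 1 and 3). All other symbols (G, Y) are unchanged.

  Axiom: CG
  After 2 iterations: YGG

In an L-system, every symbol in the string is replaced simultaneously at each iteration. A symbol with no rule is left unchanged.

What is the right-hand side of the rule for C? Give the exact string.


Answer: YG

Derivation:
Trying C => YG:
  Step 0: CG
  Step 1: YGG
  Step 2: YGG
Matches the given result.


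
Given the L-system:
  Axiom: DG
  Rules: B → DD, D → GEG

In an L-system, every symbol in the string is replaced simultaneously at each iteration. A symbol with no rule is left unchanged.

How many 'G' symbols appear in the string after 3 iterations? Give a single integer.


Answer: 3

Derivation:
Step 0: DG  (1 'G')
Step 1: GEGG  (3 'G')
Step 2: GEGG  (3 'G')
Step 3: GEGG  (3 'G')


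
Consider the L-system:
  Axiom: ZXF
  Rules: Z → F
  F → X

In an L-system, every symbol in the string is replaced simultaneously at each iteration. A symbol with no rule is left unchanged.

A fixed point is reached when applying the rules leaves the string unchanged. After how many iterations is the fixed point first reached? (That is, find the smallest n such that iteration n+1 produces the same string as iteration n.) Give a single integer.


Step 0: ZXF
Step 1: FXX
Step 2: XXX
Step 3: XXX  (unchanged — fixed point at step 2)

Answer: 2


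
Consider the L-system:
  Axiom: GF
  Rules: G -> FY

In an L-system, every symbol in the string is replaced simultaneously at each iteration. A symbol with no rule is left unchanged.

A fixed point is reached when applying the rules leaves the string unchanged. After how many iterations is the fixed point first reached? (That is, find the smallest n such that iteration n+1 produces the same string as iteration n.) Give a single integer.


Step 0: GF
Step 1: FYF
Step 2: FYF  (unchanged — fixed point at step 1)

Answer: 1


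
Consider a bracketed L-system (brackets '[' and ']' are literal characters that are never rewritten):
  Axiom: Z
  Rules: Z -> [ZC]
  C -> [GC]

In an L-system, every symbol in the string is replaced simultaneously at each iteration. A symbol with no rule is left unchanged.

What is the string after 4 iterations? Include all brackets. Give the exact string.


Answer: [[[[ZC][GC]][G[GC]]][G[G[GC]]]]

Derivation:
Step 0: Z
Step 1: [ZC]
Step 2: [[ZC][GC]]
Step 3: [[[ZC][GC]][G[GC]]]
Step 4: [[[[ZC][GC]][G[GC]]][G[G[GC]]]]


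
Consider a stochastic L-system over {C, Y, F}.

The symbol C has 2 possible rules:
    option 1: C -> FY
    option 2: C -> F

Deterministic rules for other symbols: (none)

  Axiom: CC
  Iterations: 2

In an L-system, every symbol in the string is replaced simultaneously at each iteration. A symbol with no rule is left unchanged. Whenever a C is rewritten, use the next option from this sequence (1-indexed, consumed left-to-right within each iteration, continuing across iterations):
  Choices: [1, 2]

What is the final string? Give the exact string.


Answer: FYF

Derivation:
Step 0: CC
Step 1: FYF  (used choices [1, 2])
Step 2: FYF  (used choices [])


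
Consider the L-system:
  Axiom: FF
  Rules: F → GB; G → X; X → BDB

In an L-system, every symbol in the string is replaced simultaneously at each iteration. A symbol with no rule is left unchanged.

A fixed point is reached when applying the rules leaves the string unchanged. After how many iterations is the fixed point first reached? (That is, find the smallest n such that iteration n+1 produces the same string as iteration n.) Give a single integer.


Step 0: FF
Step 1: GBGB
Step 2: XBXB
Step 3: BDBBBDBB
Step 4: BDBBBDBB  (unchanged — fixed point at step 3)

Answer: 3


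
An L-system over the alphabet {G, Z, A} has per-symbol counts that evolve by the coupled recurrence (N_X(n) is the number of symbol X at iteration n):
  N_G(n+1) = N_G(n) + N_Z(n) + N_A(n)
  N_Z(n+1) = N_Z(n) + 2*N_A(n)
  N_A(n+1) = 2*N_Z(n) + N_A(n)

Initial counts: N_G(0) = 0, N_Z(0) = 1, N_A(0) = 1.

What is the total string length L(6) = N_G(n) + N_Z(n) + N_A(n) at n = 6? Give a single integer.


Answer: 2186

Derivation:
Step 0: N_G=0, N_Z=1, N_A=1, L=2
Step 1: N_G=2, N_Z=3, N_A=3, L=8
Step 2: N_G=8, N_Z=9, N_A=9, L=26
Step 3: N_G=26, N_Z=27, N_A=27, L=80
Step 4: N_G=80, N_Z=81, N_A=81, L=242
Step 5: N_G=242, N_Z=243, N_A=243, L=728
Step 6: N_G=728, N_Z=729, N_A=729, L=2186


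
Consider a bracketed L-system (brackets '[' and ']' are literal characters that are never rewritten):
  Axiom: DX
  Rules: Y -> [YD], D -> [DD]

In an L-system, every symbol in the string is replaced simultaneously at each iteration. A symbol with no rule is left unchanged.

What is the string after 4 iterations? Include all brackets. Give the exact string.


Answer: [[[[DD][DD]][[DD][DD]]][[[DD][DD]][[DD][DD]]]]X

Derivation:
Step 0: DX
Step 1: [DD]X
Step 2: [[DD][DD]]X
Step 3: [[[DD][DD]][[DD][DD]]]X
Step 4: [[[[DD][DD]][[DD][DD]]][[[DD][DD]][[DD][DD]]]]X


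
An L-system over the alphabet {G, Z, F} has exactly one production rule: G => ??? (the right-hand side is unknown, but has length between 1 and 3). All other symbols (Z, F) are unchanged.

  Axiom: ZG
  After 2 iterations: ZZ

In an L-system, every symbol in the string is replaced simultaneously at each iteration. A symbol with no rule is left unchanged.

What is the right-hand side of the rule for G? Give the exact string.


Answer: Z

Derivation:
Trying G => Z:
  Step 0: ZG
  Step 1: ZZ
  Step 2: ZZ
Matches the given result.


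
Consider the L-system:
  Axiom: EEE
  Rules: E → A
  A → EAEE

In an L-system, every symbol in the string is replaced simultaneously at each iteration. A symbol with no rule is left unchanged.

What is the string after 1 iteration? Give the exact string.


Answer: AAA

Derivation:
Step 0: EEE
Step 1: AAA


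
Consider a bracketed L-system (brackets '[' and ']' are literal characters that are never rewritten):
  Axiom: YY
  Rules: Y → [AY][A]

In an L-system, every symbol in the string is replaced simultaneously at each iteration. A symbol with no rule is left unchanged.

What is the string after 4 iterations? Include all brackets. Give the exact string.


Step 0: YY
Step 1: [AY][A][AY][A]
Step 2: [A[AY][A]][A][A[AY][A]][A]
Step 3: [A[A[AY][A]][A]][A][A[A[AY][A]][A]][A]
Step 4: [A[A[A[AY][A]][A]][A]][A][A[A[A[AY][A]][A]][A]][A]

Answer: [A[A[A[AY][A]][A]][A]][A][A[A[A[AY][A]][A]][A]][A]


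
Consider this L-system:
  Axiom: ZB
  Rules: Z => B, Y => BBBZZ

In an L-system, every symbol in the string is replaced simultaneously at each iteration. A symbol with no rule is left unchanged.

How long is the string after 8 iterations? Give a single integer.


Step 0: length = 2
Step 1: length = 2
Step 2: length = 2
Step 3: length = 2
Step 4: length = 2
Step 5: length = 2
Step 6: length = 2
Step 7: length = 2
Step 8: length = 2

Answer: 2


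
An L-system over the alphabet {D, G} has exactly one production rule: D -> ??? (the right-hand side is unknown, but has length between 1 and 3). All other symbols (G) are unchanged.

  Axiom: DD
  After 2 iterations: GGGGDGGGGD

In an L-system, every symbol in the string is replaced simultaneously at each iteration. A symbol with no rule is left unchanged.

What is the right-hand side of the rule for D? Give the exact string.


Answer: GGD

Derivation:
Trying D -> GGD:
  Step 0: DD
  Step 1: GGDGGD
  Step 2: GGGGDGGGGD
Matches the given result.


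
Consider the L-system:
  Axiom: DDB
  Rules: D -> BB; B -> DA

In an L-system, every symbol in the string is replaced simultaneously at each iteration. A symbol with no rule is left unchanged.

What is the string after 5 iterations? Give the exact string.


Answer: BBABBAABBABBAABBABBAABBABBAADADAADADAAA

Derivation:
Step 0: DDB
Step 1: BBBBDA
Step 2: DADADADABBA
Step 3: BBABBABBABBADADAA
Step 4: DADAADADAADADAADADAABBABBAA
Step 5: BBABBAABBABBAABBABBAABBABBAADADAADADAAA


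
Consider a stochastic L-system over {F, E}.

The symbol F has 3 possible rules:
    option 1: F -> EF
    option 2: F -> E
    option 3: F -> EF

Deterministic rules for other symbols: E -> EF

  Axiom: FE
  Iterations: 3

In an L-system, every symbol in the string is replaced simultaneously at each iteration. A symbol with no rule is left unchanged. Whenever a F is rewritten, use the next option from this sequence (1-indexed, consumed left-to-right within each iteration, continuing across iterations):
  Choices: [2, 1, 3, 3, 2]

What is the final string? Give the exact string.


Answer: EFEFEFEFEFE

Derivation:
Step 0: FE
Step 1: EEF  (used choices [2])
Step 2: EFEFEF  (used choices [1])
Step 3: EFEFEFEFEFE  (used choices [3, 3, 2])


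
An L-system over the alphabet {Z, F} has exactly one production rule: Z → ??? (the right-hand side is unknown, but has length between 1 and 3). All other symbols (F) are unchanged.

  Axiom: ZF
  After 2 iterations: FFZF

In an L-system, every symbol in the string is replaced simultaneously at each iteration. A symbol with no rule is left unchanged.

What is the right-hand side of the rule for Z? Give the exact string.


Trying Z → FZ:
  Step 0: ZF
  Step 1: FZF
  Step 2: FFZF
Matches the given result.

Answer: FZ


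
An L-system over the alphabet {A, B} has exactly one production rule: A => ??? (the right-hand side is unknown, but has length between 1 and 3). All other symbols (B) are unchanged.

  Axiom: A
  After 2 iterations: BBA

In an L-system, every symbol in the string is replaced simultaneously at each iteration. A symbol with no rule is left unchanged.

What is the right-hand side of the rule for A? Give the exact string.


Answer: BA

Derivation:
Trying A => BA:
  Step 0: A
  Step 1: BA
  Step 2: BBA
Matches the given result.


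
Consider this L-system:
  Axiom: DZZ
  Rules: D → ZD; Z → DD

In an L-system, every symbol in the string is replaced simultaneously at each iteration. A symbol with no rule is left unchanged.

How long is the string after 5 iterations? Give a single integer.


Answer: 96

Derivation:
Step 0: length = 3
Step 1: length = 6
Step 2: length = 12
Step 3: length = 24
Step 4: length = 48
Step 5: length = 96


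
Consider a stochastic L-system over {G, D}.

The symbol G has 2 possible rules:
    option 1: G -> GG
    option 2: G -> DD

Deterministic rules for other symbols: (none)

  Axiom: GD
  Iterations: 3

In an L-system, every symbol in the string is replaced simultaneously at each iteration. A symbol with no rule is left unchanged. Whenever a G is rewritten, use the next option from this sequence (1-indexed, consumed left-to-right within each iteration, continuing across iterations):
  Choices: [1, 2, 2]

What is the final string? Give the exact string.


Step 0: GD
Step 1: GGD  (used choices [1])
Step 2: DDDDD  (used choices [2, 2])
Step 3: DDDDD  (used choices [])

Answer: DDDDD


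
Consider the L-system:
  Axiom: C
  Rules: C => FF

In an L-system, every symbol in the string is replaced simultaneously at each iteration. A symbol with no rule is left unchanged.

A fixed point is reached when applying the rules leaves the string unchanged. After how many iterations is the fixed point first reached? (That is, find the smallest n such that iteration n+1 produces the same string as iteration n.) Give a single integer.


Step 0: C
Step 1: FF
Step 2: FF  (unchanged — fixed point at step 1)

Answer: 1


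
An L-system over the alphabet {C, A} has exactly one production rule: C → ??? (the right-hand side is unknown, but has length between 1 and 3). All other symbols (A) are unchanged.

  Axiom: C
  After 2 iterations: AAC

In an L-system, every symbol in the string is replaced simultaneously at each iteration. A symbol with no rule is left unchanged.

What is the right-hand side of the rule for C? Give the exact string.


Trying C → AC:
  Step 0: C
  Step 1: AC
  Step 2: AAC
Matches the given result.

Answer: AC


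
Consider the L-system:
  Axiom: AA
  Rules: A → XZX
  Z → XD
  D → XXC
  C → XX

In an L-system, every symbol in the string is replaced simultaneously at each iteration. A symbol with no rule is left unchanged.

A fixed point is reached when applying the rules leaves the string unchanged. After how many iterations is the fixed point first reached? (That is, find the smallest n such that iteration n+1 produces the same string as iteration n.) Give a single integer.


Answer: 4

Derivation:
Step 0: AA
Step 1: XZXXZX
Step 2: XXDXXXDX
Step 3: XXXXCXXXXXCX
Step 4: XXXXXXXXXXXXXX
Step 5: XXXXXXXXXXXXXX  (unchanged — fixed point at step 4)


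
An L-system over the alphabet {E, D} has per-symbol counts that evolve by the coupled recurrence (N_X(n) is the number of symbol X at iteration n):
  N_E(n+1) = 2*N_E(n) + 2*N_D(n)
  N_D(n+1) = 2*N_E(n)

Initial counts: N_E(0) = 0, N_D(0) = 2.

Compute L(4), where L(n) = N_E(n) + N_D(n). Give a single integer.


Answer: 160

Derivation:
Step 0: N_E=0, N_D=2, L=2
Step 1: N_E=4, N_D=0, L=4
Step 2: N_E=8, N_D=8, L=16
Step 3: N_E=32, N_D=16, L=48
Step 4: N_E=96, N_D=64, L=160


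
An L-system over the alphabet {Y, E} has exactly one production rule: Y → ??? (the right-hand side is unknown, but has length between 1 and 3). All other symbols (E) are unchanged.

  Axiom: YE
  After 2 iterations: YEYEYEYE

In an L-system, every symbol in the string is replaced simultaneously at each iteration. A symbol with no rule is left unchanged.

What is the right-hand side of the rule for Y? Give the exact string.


Answer: YEY

Derivation:
Trying Y → YEY:
  Step 0: YE
  Step 1: YEYE
  Step 2: YEYEYEYE
Matches the given result.


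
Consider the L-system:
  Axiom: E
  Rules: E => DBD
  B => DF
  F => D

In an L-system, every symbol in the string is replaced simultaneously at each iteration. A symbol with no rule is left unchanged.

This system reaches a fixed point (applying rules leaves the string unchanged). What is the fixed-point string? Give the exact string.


Step 0: E
Step 1: DBD
Step 2: DDFD
Step 3: DDDD
Step 4: DDDD  (unchanged — fixed point at step 3)

Answer: DDDD


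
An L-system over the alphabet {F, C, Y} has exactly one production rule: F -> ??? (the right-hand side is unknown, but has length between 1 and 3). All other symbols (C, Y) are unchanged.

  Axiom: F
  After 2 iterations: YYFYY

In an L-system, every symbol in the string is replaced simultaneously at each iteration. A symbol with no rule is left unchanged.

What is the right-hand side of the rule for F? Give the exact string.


Trying F -> YFY:
  Step 0: F
  Step 1: YFY
  Step 2: YYFYY
Matches the given result.

Answer: YFY


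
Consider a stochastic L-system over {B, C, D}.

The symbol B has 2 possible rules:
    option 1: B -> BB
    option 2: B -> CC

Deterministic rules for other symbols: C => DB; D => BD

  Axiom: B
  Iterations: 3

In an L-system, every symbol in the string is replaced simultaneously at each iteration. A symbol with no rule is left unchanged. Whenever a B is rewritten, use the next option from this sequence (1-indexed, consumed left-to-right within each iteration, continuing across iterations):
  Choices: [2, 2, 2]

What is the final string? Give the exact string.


Step 0: B
Step 1: CC  (used choices [2])
Step 2: DBDB  (used choices [])
Step 3: BDCCBDCC  (used choices [2, 2])

Answer: BDCCBDCC


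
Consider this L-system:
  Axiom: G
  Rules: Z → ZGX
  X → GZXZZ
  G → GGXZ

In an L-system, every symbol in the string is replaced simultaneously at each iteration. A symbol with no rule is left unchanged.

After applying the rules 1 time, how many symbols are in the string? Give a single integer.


Step 0: length = 1
Step 1: length = 4

Answer: 4


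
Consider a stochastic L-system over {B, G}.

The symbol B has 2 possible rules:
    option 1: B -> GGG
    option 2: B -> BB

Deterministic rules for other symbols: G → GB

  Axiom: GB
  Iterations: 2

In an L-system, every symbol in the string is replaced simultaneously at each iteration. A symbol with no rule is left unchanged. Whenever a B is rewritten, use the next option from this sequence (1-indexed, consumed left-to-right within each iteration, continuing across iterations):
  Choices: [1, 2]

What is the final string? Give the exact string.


Answer: GBBBGBGBGB

Derivation:
Step 0: GB
Step 1: GBGGG  (used choices [1])
Step 2: GBBBGBGBGB  (used choices [2])


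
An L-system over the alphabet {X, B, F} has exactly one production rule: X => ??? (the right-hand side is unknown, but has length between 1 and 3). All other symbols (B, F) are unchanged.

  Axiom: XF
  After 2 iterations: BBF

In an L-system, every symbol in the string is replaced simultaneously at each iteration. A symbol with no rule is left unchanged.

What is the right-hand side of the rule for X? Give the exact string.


Answer: BB

Derivation:
Trying X => BB:
  Step 0: XF
  Step 1: BBF
  Step 2: BBF
Matches the given result.


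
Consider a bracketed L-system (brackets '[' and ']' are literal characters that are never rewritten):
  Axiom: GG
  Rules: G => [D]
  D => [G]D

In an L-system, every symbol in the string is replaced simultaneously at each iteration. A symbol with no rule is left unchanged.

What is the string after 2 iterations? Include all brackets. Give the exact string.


Step 0: GG
Step 1: [D][D]
Step 2: [[G]D][[G]D]

Answer: [[G]D][[G]D]


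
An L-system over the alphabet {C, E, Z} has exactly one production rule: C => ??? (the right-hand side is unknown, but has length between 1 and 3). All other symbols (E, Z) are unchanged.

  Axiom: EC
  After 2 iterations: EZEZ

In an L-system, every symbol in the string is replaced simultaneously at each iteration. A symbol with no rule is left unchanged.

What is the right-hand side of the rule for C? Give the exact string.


Trying C => ZEZ:
  Step 0: EC
  Step 1: EZEZ
  Step 2: EZEZ
Matches the given result.

Answer: ZEZ


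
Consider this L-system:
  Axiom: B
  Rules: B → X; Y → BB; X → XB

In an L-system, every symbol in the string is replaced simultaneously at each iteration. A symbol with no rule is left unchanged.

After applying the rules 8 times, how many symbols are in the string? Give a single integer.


Answer: 34

Derivation:
Step 0: length = 1
Step 1: length = 1
Step 2: length = 2
Step 3: length = 3
Step 4: length = 5
Step 5: length = 8
Step 6: length = 13
Step 7: length = 21
Step 8: length = 34


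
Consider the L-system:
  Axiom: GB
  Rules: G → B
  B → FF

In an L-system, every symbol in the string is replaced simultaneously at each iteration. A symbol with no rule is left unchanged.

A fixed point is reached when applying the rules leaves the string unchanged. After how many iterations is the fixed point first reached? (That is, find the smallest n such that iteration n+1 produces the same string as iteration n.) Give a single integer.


Answer: 2

Derivation:
Step 0: GB
Step 1: BFF
Step 2: FFFF
Step 3: FFFF  (unchanged — fixed point at step 2)


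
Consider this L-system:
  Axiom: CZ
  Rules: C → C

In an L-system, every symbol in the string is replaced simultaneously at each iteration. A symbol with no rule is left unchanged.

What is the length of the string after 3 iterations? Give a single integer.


Answer: 2

Derivation:
Step 0: length = 2
Step 1: length = 2
Step 2: length = 2
Step 3: length = 2


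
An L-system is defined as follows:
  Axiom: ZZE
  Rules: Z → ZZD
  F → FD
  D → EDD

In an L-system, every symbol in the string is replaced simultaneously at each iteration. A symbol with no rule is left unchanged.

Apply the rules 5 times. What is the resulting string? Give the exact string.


Step 0: ZZE
Step 1: ZZDZZDE
Step 2: ZZDZZDEDDZZDZZDEDDE
Step 3: ZZDZZDEDDZZDZZDEDDEEDDEDDZZDZZDEDDZZDZZDEDDEEDDEDDE
Step 4: ZZDZZDEDDZZDZZDEDDEEDDEDDZZDZZDEDDZZDZZDEDDEEDDEDDEEEDDEDDEEDDEDDZZDZZDEDDZZDZZDEDDEEDDEDDZZDZZDEDDZZDZZDEDDEEDDEDDEEEDDEDDEEDDEDDE
Step 5: ZZDZZDEDDZZDZZDEDDEEDDEDDZZDZZDEDDZZDZZDEDDEEDDEDDEEEDDEDDEEDDEDDZZDZZDEDDZZDZZDEDDEEDDEDDZZDZZDEDDZZDZZDEDDEEDDEDDEEEDDEDDEEDDEDDEEEEDDEDDEEDDEDDEEEDDEDDEEDDEDDZZDZZDEDDZZDZZDEDDEEDDEDDZZDZZDEDDZZDZZDEDDEEDDEDDEEEDDEDDEEDDEDDZZDZZDEDDZZDZZDEDDEEDDEDDZZDZZDEDDZZDZZDEDDEEDDEDDEEEDDEDDEEDDEDDEEEEDDEDDEEDDEDDEEEDDEDDEEDDEDDE

Answer: ZZDZZDEDDZZDZZDEDDEEDDEDDZZDZZDEDDZZDZZDEDDEEDDEDDEEEDDEDDEEDDEDDZZDZZDEDDZZDZZDEDDEEDDEDDZZDZZDEDDZZDZZDEDDEEDDEDDEEEDDEDDEEDDEDDEEEEDDEDDEEDDEDDEEEDDEDDEEDDEDDZZDZZDEDDZZDZZDEDDEEDDEDDZZDZZDEDDZZDZZDEDDEEDDEDDEEEDDEDDEEDDEDDZZDZZDEDDZZDZZDEDDEEDDEDDZZDZZDEDDZZDZZDEDDEEDDEDDEEEDDEDDEEDDEDDEEEEDDEDDEEDDEDDEEEDDEDDEEDDEDDE


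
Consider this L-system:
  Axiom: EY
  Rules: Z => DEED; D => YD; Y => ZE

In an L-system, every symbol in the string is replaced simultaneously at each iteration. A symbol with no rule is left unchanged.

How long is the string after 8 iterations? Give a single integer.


Step 0: length = 2
Step 1: length = 3
Step 2: length = 6
Step 3: length = 8
Step 4: length = 12
Step 5: length = 22
Step 6: length = 36
Step 7: length = 58
Step 8: length = 100

Answer: 100


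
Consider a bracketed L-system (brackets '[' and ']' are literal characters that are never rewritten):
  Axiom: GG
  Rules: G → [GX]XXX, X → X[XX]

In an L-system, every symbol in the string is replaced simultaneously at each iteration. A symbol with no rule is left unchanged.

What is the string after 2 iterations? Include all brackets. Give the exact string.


Answer: [[GX]XXXX[XX]]X[XX]X[XX]X[XX][[GX]XXXX[XX]]X[XX]X[XX]X[XX]

Derivation:
Step 0: GG
Step 1: [GX]XXX[GX]XXX
Step 2: [[GX]XXXX[XX]]X[XX]X[XX]X[XX][[GX]XXXX[XX]]X[XX]X[XX]X[XX]


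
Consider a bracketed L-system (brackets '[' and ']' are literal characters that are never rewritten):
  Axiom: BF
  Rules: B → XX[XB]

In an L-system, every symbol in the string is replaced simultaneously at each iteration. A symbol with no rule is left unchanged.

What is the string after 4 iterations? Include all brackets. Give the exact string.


Answer: XX[XXX[XXX[XXX[XB]]]]F

Derivation:
Step 0: BF
Step 1: XX[XB]F
Step 2: XX[XXX[XB]]F
Step 3: XX[XXX[XXX[XB]]]F
Step 4: XX[XXX[XXX[XXX[XB]]]]F


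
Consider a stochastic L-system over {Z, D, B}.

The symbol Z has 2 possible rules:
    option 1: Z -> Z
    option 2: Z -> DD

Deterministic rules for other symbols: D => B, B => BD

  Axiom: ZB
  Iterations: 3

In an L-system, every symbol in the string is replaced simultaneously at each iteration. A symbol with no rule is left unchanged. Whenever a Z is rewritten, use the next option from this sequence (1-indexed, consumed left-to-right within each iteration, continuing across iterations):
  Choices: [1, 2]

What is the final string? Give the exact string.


Step 0: ZB
Step 1: ZBD  (used choices [1])
Step 2: DDBDB  (used choices [2])
Step 3: BBBDBBD  (used choices [])

Answer: BBBDBBD


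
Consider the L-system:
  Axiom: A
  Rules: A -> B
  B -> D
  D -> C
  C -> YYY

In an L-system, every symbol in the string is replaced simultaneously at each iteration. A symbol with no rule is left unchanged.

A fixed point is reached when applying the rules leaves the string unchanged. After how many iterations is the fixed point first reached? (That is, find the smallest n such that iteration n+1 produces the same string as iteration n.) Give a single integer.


Answer: 4

Derivation:
Step 0: A
Step 1: B
Step 2: D
Step 3: C
Step 4: YYY
Step 5: YYY  (unchanged — fixed point at step 4)


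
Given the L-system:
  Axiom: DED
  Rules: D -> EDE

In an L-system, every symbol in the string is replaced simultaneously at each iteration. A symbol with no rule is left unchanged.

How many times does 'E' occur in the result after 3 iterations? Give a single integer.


Answer: 13

Derivation:
Step 0: DED  (1 'E')
Step 1: EDEEEDE  (5 'E')
Step 2: EEDEEEEEDEE  (9 'E')
Step 3: EEEDEEEEEEEDEEE  (13 'E')


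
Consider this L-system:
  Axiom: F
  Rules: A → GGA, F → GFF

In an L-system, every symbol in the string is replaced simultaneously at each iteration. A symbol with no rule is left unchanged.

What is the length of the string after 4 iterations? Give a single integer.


Step 0: length = 1
Step 1: length = 3
Step 2: length = 7
Step 3: length = 15
Step 4: length = 31

Answer: 31


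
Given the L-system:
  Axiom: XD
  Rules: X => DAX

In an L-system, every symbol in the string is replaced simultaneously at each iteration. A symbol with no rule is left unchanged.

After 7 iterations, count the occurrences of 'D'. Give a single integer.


Answer: 8

Derivation:
Step 0: XD  (1 'D')
Step 1: DAXD  (2 'D')
Step 2: DADAXD  (3 'D')
Step 3: DADADAXD  (4 'D')
Step 4: DADADADAXD  (5 'D')
Step 5: DADADADADAXD  (6 'D')
Step 6: DADADADADADAXD  (7 'D')
Step 7: DADADADADADADAXD  (8 'D')


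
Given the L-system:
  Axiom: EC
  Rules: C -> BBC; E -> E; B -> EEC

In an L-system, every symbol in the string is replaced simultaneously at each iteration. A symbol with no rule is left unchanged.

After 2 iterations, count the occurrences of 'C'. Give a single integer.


Step 0: EC  (1 'C')
Step 1: EBBC  (1 'C')
Step 2: EEECEECBBC  (3 'C')

Answer: 3


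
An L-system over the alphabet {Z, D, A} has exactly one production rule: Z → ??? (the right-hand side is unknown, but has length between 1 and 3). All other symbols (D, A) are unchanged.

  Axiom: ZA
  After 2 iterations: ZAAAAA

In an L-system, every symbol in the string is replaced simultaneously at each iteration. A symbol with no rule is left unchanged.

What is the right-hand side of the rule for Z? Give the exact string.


Answer: ZAA

Derivation:
Trying Z → ZAA:
  Step 0: ZA
  Step 1: ZAAA
  Step 2: ZAAAAA
Matches the given result.
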